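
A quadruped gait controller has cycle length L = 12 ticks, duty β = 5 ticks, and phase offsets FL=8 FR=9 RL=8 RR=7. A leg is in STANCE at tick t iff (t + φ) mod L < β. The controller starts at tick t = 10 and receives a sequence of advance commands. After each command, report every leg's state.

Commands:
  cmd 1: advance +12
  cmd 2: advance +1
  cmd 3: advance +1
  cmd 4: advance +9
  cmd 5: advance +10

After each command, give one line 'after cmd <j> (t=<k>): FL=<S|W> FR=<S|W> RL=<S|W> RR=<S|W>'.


start t=10: FL=W FR=W RL=W RR=W
cmd 1: advance +12 → t=22, phase=(6,7,6,5) → FL=W FR=W RL=W RR=W
cmd 2: advance +1 → t=23, phase=(7,8,7,6) → FL=W FR=W RL=W RR=W
cmd 3: advance +1 → t=24, phase=(8,9,8,7) → FL=W FR=W RL=W RR=W
cmd 4: advance +9 → t=33, phase=(5,6,5,4) → FL=W FR=W RL=W RR=S
cmd 5: advance +10 → t=43, phase=(3,4,3,2) → FL=S FR=S RL=S RR=S

after cmd 1 (t=22): FL=W FR=W RL=W RR=W
after cmd 2 (t=23): FL=W FR=W RL=W RR=W
after cmd 3 (t=24): FL=W FR=W RL=W RR=W
after cmd 4 (t=33): FL=W FR=W RL=W RR=S
after cmd 5 (t=43): FL=S FR=S RL=S RR=S


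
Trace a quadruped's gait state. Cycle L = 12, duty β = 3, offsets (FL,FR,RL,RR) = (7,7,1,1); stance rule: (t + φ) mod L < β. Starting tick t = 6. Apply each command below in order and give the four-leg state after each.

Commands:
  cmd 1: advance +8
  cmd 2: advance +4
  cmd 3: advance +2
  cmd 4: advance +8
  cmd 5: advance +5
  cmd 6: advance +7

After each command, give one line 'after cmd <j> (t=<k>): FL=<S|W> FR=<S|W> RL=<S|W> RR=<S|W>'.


start t=6: FL=S FR=S RL=W RR=W
cmd 1: advance +8 → t=14, phase=(9,9,3,3) → FL=W FR=W RL=W RR=W
cmd 2: advance +4 → t=18, phase=(1,1,7,7) → FL=S FR=S RL=W RR=W
cmd 3: advance +2 → t=20, phase=(3,3,9,9) → FL=W FR=W RL=W RR=W
cmd 4: advance +8 → t=28, phase=(11,11,5,5) → FL=W FR=W RL=W RR=W
cmd 5: advance +5 → t=33, phase=(4,4,10,10) → FL=W FR=W RL=W RR=W
cmd 6: advance +7 → t=40, phase=(11,11,5,5) → FL=W FR=W RL=W RR=W

after cmd 1 (t=14): FL=W FR=W RL=W RR=W
after cmd 2 (t=18): FL=S FR=S RL=W RR=W
after cmd 3 (t=20): FL=W FR=W RL=W RR=W
after cmd 4 (t=28): FL=W FR=W RL=W RR=W
after cmd 5 (t=33): FL=W FR=W RL=W RR=W
after cmd 6 (t=40): FL=W FR=W RL=W RR=W


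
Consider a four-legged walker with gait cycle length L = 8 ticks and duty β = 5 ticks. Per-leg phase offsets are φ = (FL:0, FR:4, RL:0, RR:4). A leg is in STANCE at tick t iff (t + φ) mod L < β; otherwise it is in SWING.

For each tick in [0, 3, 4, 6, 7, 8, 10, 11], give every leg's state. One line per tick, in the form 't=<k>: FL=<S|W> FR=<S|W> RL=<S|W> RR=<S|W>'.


t=0: phase=(0,4,0,4) vs β=5 → FL=S FR=S RL=S RR=S
t=3: phase=(3,7,3,7) vs β=5 → FL=S FR=W RL=S RR=W
t=4: phase=(4,0,4,0) vs β=5 → FL=S FR=S RL=S RR=S
t=6: phase=(6,2,6,2) vs β=5 → FL=W FR=S RL=W RR=S
t=7: phase=(7,3,7,3) vs β=5 → FL=W FR=S RL=W RR=S
t=8: phase=(0,4,0,4) vs β=5 → FL=S FR=S RL=S RR=S
t=10: phase=(2,6,2,6) vs β=5 → FL=S FR=W RL=S RR=W
t=11: phase=(3,7,3,7) vs β=5 → FL=S FR=W RL=S RR=W

t=0: FL=S FR=S RL=S RR=S
t=3: FL=S FR=W RL=S RR=W
t=4: FL=S FR=S RL=S RR=S
t=6: FL=W FR=S RL=W RR=S
t=7: FL=W FR=S RL=W RR=S
t=8: FL=S FR=S RL=S RR=S
t=10: FL=S FR=W RL=S RR=W
t=11: FL=S FR=W RL=S RR=W


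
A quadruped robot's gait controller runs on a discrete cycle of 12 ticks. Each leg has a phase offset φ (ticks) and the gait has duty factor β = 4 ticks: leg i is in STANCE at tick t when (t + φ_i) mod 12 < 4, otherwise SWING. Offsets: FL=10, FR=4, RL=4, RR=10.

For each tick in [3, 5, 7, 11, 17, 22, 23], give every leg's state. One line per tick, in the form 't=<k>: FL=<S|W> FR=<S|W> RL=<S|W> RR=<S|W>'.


t=3: FL=S FR=W RL=W RR=S
t=5: FL=S FR=W RL=W RR=S
t=7: FL=W FR=W RL=W RR=W
t=11: FL=W FR=S RL=S RR=W
t=17: FL=S FR=W RL=W RR=S
t=22: FL=W FR=S RL=S RR=W
t=23: FL=W FR=S RL=S RR=W

t=3: phase=(1,7,7,1) vs β=4 → FL=S FR=W RL=W RR=S
t=5: phase=(3,9,9,3) vs β=4 → FL=S FR=W RL=W RR=S
t=7: phase=(5,11,11,5) vs β=4 → FL=W FR=W RL=W RR=W
t=11: phase=(9,3,3,9) vs β=4 → FL=W FR=S RL=S RR=W
t=17: phase=(3,9,9,3) vs β=4 → FL=S FR=W RL=W RR=S
t=22: phase=(8,2,2,8) vs β=4 → FL=W FR=S RL=S RR=W
t=23: phase=(9,3,3,9) vs β=4 → FL=W FR=S RL=S RR=W


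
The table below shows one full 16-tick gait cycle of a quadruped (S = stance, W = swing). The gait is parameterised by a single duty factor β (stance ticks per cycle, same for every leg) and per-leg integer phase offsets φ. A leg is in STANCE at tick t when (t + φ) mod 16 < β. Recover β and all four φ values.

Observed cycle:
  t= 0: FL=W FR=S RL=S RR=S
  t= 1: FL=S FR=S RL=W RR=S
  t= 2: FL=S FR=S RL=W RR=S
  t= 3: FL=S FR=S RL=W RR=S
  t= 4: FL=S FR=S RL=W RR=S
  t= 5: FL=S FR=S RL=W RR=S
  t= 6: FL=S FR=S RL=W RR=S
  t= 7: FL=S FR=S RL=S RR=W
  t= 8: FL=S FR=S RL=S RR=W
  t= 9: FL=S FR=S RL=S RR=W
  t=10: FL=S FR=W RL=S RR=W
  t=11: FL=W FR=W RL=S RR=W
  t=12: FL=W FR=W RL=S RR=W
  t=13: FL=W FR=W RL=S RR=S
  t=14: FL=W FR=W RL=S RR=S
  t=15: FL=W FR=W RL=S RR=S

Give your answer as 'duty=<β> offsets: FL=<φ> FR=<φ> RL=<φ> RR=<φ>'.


duty β = stance ticks per leg = 10
FL: stance ticks = 10; W→S at t=1 → φ=15
FR: stance ticks = 10; W→S at t=0 → φ=0
RL: stance ticks = 10; W→S at t=7 → φ=9
RR: stance ticks = 10; W→S at t=13 → φ=3

duty=10 offsets: FL=15 FR=0 RL=9 RR=3


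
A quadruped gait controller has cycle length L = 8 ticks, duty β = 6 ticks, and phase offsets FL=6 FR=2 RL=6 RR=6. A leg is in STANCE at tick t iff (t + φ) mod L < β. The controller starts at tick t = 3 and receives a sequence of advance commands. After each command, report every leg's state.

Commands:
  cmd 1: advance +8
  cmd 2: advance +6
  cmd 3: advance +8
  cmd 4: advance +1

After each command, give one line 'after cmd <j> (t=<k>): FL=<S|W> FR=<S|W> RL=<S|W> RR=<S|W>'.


start t=3: FL=S FR=S RL=S RR=S
cmd 1: advance +8 → t=11, phase=(1,5,1,1) → FL=S FR=S RL=S RR=S
cmd 2: advance +6 → t=17, phase=(7,3,7,7) → FL=W FR=S RL=W RR=W
cmd 3: advance +8 → t=25, phase=(7,3,7,7) → FL=W FR=S RL=W RR=W
cmd 4: advance +1 → t=26, phase=(0,4,0,0) → FL=S FR=S RL=S RR=S

after cmd 1 (t=11): FL=S FR=S RL=S RR=S
after cmd 2 (t=17): FL=W FR=S RL=W RR=W
after cmd 3 (t=25): FL=W FR=S RL=W RR=W
after cmd 4 (t=26): FL=S FR=S RL=S RR=S


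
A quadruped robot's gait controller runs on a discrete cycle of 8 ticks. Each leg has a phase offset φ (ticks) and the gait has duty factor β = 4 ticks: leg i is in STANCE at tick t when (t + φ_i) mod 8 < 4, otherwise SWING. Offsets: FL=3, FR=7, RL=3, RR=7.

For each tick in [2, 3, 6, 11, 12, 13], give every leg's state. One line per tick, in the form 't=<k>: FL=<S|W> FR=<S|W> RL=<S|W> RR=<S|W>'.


t=2: phase=(5,1,5,1) vs β=4 → FL=W FR=S RL=W RR=S
t=3: phase=(6,2,6,2) vs β=4 → FL=W FR=S RL=W RR=S
t=6: phase=(1,5,1,5) vs β=4 → FL=S FR=W RL=S RR=W
t=11: phase=(6,2,6,2) vs β=4 → FL=W FR=S RL=W RR=S
t=12: phase=(7,3,7,3) vs β=4 → FL=W FR=S RL=W RR=S
t=13: phase=(0,4,0,4) vs β=4 → FL=S FR=W RL=S RR=W

t=2: FL=W FR=S RL=W RR=S
t=3: FL=W FR=S RL=W RR=S
t=6: FL=S FR=W RL=S RR=W
t=11: FL=W FR=S RL=W RR=S
t=12: FL=W FR=S RL=W RR=S
t=13: FL=S FR=W RL=S RR=W


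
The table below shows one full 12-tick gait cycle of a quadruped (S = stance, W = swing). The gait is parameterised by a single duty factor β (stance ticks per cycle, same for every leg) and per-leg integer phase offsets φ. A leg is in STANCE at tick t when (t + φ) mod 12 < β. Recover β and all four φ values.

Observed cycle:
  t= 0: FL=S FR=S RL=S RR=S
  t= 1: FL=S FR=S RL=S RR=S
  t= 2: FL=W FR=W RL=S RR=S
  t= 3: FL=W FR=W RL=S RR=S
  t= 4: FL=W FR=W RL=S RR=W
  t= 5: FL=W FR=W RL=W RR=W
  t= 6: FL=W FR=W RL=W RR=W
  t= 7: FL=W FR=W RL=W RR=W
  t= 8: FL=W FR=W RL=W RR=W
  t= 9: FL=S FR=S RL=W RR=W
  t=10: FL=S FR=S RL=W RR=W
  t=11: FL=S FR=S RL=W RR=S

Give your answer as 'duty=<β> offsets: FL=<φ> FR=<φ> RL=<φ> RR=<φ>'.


duty=5 offsets: FL=3 FR=3 RL=0 RR=1

duty β = stance ticks per leg = 5
FL: stance ticks = 5; W→S at t=9 → φ=3
FR: stance ticks = 5; W→S at t=9 → φ=3
RL: stance ticks = 5; W→S at t=0 → φ=0
RR: stance ticks = 5; W→S at t=11 → φ=1


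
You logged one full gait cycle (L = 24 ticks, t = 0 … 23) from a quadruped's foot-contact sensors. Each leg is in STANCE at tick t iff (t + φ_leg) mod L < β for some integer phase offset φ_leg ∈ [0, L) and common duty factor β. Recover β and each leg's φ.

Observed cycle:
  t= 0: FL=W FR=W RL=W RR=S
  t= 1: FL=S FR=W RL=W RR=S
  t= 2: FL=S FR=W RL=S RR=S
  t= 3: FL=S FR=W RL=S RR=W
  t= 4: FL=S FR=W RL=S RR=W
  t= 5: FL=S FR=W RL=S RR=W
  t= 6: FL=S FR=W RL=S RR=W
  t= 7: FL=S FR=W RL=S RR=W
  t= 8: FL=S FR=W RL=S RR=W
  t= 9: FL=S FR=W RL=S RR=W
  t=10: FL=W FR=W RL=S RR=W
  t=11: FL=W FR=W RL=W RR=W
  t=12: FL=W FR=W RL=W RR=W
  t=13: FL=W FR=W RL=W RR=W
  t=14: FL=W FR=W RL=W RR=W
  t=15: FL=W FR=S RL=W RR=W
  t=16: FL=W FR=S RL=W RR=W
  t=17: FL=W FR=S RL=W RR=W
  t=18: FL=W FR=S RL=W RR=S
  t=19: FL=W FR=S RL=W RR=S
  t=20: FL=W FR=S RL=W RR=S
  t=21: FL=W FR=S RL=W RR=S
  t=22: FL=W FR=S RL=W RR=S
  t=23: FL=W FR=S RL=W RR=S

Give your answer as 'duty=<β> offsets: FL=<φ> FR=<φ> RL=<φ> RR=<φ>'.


duty β = stance ticks per leg = 9
FL: stance ticks = 9; W→S at t=1 → φ=23
FR: stance ticks = 9; W→S at t=15 → φ=9
RL: stance ticks = 9; W→S at t=2 → φ=22
RR: stance ticks = 9; W→S at t=18 → φ=6

duty=9 offsets: FL=23 FR=9 RL=22 RR=6


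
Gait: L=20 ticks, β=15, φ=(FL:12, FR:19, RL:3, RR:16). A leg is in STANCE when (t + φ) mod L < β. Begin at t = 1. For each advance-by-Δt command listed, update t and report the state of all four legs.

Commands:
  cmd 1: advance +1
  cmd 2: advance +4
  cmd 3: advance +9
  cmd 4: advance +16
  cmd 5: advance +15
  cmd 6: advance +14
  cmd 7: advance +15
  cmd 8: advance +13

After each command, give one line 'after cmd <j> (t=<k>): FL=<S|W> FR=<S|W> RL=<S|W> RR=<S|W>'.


after cmd 1 (t=2): FL=S FR=S RL=S RR=W
after cmd 2 (t=6): FL=W FR=S RL=S RR=S
after cmd 3 (t=15): FL=S FR=S RL=W RR=S
after cmd 4 (t=31): FL=S FR=S RL=S RR=S
after cmd 5 (t=46): FL=W FR=S RL=S RR=S
after cmd 6 (t=60): FL=S FR=W RL=S RR=W
after cmd 7 (t=75): FL=S FR=S RL=W RR=S
after cmd 8 (t=88): FL=S FR=S RL=S RR=S

start t=1: FL=S FR=S RL=S RR=W
cmd 1: advance +1 → t=2, phase=(14,1,5,18) → FL=S FR=S RL=S RR=W
cmd 2: advance +4 → t=6, phase=(18,5,9,2) → FL=W FR=S RL=S RR=S
cmd 3: advance +9 → t=15, phase=(7,14,18,11) → FL=S FR=S RL=W RR=S
cmd 4: advance +16 → t=31, phase=(3,10,14,7) → FL=S FR=S RL=S RR=S
cmd 5: advance +15 → t=46, phase=(18,5,9,2) → FL=W FR=S RL=S RR=S
cmd 6: advance +14 → t=60, phase=(12,19,3,16) → FL=S FR=W RL=S RR=W
cmd 7: advance +15 → t=75, phase=(7,14,18,11) → FL=S FR=S RL=W RR=S
cmd 8: advance +13 → t=88, phase=(0,7,11,4) → FL=S FR=S RL=S RR=S


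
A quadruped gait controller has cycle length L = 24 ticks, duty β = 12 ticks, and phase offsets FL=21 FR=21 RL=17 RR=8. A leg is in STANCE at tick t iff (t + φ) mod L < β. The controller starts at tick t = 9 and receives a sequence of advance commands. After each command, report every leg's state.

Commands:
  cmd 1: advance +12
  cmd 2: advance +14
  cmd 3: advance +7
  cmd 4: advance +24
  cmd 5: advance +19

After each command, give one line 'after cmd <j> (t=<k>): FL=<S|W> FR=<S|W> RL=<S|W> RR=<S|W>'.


start t=9: FL=S FR=S RL=S RR=W
cmd 1: advance +12 → t=21, phase=(18,18,14,5) → FL=W FR=W RL=W RR=S
cmd 2: advance +14 → t=35, phase=(8,8,4,19) → FL=S FR=S RL=S RR=W
cmd 3: advance +7 → t=42, phase=(15,15,11,2) → FL=W FR=W RL=S RR=S
cmd 4: advance +24 → t=66, phase=(15,15,11,2) → FL=W FR=W RL=S RR=S
cmd 5: advance +19 → t=85, phase=(10,10,6,21) → FL=S FR=S RL=S RR=W

after cmd 1 (t=21): FL=W FR=W RL=W RR=S
after cmd 2 (t=35): FL=S FR=S RL=S RR=W
after cmd 3 (t=42): FL=W FR=W RL=S RR=S
after cmd 4 (t=66): FL=W FR=W RL=S RR=S
after cmd 5 (t=85): FL=S FR=S RL=S RR=W


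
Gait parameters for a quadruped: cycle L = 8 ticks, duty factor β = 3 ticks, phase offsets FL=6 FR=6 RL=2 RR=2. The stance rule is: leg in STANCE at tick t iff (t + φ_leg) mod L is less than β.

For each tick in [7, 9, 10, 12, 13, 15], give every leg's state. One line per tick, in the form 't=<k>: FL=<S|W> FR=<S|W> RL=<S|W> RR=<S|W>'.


t=7: phase=(5,5,1,1) vs β=3 → FL=W FR=W RL=S RR=S
t=9: phase=(7,7,3,3) vs β=3 → FL=W FR=W RL=W RR=W
t=10: phase=(0,0,4,4) vs β=3 → FL=S FR=S RL=W RR=W
t=12: phase=(2,2,6,6) vs β=3 → FL=S FR=S RL=W RR=W
t=13: phase=(3,3,7,7) vs β=3 → FL=W FR=W RL=W RR=W
t=15: phase=(5,5,1,1) vs β=3 → FL=W FR=W RL=S RR=S

t=7: FL=W FR=W RL=S RR=S
t=9: FL=W FR=W RL=W RR=W
t=10: FL=S FR=S RL=W RR=W
t=12: FL=S FR=S RL=W RR=W
t=13: FL=W FR=W RL=W RR=W
t=15: FL=W FR=W RL=S RR=S


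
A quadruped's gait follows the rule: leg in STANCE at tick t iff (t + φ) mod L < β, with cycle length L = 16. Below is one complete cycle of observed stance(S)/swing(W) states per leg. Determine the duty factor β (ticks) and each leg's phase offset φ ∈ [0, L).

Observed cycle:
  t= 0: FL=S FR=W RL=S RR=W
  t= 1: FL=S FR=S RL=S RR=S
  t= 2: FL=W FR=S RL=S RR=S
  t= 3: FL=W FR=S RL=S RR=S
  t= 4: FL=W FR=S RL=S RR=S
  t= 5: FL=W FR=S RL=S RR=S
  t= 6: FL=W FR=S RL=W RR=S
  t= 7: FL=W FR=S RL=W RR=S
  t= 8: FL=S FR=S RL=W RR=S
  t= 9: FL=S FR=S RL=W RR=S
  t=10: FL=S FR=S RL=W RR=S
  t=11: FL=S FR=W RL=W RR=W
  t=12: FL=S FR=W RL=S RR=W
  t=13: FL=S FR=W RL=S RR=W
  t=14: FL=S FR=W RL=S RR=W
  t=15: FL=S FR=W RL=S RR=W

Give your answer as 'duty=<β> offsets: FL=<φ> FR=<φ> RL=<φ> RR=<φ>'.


duty=10 offsets: FL=8 FR=15 RL=4 RR=15

duty β = stance ticks per leg = 10
FL: stance ticks = 10; W→S at t=8 → φ=8
FR: stance ticks = 10; W→S at t=1 → φ=15
RL: stance ticks = 10; W→S at t=12 → φ=4
RR: stance ticks = 10; W→S at t=1 → φ=15


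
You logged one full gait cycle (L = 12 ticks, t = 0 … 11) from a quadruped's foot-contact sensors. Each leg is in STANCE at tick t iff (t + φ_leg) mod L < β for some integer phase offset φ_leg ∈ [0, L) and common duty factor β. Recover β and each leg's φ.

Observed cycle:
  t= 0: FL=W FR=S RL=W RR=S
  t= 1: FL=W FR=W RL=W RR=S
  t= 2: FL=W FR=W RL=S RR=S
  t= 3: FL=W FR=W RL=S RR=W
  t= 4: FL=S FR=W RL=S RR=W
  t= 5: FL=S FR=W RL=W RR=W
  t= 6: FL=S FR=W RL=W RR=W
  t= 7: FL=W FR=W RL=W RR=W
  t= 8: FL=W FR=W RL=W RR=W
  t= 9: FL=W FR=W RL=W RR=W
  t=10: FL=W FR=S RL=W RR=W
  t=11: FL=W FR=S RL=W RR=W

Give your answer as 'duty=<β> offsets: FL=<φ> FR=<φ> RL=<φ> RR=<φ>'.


duty=3 offsets: FL=8 FR=2 RL=10 RR=0

duty β = stance ticks per leg = 3
FL: stance ticks = 3; W→S at t=4 → φ=8
FR: stance ticks = 3; W→S at t=10 → φ=2
RL: stance ticks = 3; W→S at t=2 → φ=10
RR: stance ticks = 3; W→S at t=0 → φ=0


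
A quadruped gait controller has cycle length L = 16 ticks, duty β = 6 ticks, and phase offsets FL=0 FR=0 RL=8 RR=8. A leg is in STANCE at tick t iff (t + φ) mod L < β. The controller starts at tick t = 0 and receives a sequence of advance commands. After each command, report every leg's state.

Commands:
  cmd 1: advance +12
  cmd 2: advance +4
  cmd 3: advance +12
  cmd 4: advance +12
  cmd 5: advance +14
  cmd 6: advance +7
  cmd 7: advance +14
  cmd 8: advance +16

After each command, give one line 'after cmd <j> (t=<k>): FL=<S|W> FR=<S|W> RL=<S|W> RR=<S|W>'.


start t=0: FL=S FR=S RL=W RR=W
cmd 1: advance +12 → t=12, phase=(12,12,4,4) → FL=W FR=W RL=S RR=S
cmd 2: advance +4 → t=16, phase=(0,0,8,8) → FL=S FR=S RL=W RR=W
cmd 3: advance +12 → t=28, phase=(12,12,4,4) → FL=W FR=W RL=S RR=S
cmd 4: advance +12 → t=40, phase=(8,8,0,0) → FL=W FR=W RL=S RR=S
cmd 5: advance +14 → t=54, phase=(6,6,14,14) → FL=W FR=W RL=W RR=W
cmd 6: advance +7 → t=61, phase=(13,13,5,5) → FL=W FR=W RL=S RR=S
cmd 7: advance +14 → t=75, phase=(11,11,3,3) → FL=W FR=W RL=S RR=S
cmd 8: advance +16 → t=91, phase=(11,11,3,3) → FL=W FR=W RL=S RR=S

after cmd 1 (t=12): FL=W FR=W RL=S RR=S
after cmd 2 (t=16): FL=S FR=S RL=W RR=W
after cmd 3 (t=28): FL=W FR=W RL=S RR=S
after cmd 4 (t=40): FL=W FR=W RL=S RR=S
after cmd 5 (t=54): FL=W FR=W RL=W RR=W
after cmd 6 (t=61): FL=W FR=W RL=S RR=S
after cmd 7 (t=75): FL=W FR=W RL=S RR=S
after cmd 8 (t=91): FL=W FR=W RL=S RR=S


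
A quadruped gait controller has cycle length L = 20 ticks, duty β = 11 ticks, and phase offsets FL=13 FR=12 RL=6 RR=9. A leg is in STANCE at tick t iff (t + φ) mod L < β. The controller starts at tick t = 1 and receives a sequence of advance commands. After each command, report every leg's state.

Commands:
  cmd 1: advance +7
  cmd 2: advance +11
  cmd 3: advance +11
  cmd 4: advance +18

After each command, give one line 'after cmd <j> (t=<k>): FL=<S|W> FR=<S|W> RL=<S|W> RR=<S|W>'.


after cmd 1 (t=8): FL=S FR=S RL=W RR=W
after cmd 2 (t=19): FL=W FR=W RL=S RR=S
after cmd 3 (t=30): FL=S FR=S RL=W RR=W
after cmd 4 (t=48): FL=S FR=S RL=W RR=W

start t=1: FL=W FR=W RL=S RR=S
cmd 1: advance +7 → t=8, phase=(1,0,14,17) → FL=S FR=S RL=W RR=W
cmd 2: advance +11 → t=19, phase=(12,11,5,8) → FL=W FR=W RL=S RR=S
cmd 3: advance +11 → t=30, phase=(3,2,16,19) → FL=S FR=S RL=W RR=W
cmd 4: advance +18 → t=48, phase=(1,0,14,17) → FL=S FR=S RL=W RR=W


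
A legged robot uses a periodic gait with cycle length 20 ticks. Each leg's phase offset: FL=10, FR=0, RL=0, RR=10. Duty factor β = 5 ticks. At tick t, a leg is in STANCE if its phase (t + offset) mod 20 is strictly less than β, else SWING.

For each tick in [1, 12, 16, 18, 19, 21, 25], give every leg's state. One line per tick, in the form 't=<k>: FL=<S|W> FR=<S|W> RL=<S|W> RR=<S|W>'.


t=1: FL=W FR=S RL=S RR=W
t=12: FL=S FR=W RL=W RR=S
t=16: FL=W FR=W RL=W RR=W
t=18: FL=W FR=W RL=W RR=W
t=19: FL=W FR=W RL=W RR=W
t=21: FL=W FR=S RL=S RR=W
t=25: FL=W FR=W RL=W RR=W

t=1: phase=(11,1,1,11) vs β=5 → FL=W FR=S RL=S RR=W
t=12: phase=(2,12,12,2) vs β=5 → FL=S FR=W RL=W RR=S
t=16: phase=(6,16,16,6) vs β=5 → FL=W FR=W RL=W RR=W
t=18: phase=(8,18,18,8) vs β=5 → FL=W FR=W RL=W RR=W
t=19: phase=(9,19,19,9) vs β=5 → FL=W FR=W RL=W RR=W
t=21: phase=(11,1,1,11) vs β=5 → FL=W FR=S RL=S RR=W
t=25: phase=(15,5,5,15) vs β=5 → FL=W FR=W RL=W RR=W


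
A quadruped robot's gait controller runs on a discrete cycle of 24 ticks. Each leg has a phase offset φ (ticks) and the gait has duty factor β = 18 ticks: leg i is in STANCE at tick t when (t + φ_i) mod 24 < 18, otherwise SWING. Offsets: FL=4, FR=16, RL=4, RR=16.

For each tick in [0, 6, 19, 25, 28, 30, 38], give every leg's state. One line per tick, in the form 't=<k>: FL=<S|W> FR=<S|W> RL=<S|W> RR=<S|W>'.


t=0: FL=S FR=S RL=S RR=S
t=6: FL=S FR=W RL=S RR=W
t=19: FL=W FR=S RL=W RR=S
t=25: FL=S FR=S RL=S RR=S
t=28: FL=S FR=W RL=S RR=W
t=30: FL=S FR=W RL=S RR=W
t=38: FL=W FR=S RL=W RR=S

t=0: phase=(4,16,4,16) vs β=18 → FL=S FR=S RL=S RR=S
t=6: phase=(10,22,10,22) vs β=18 → FL=S FR=W RL=S RR=W
t=19: phase=(23,11,23,11) vs β=18 → FL=W FR=S RL=W RR=S
t=25: phase=(5,17,5,17) vs β=18 → FL=S FR=S RL=S RR=S
t=28: phase=(8,20,8,20) vs β=18 → FL=S FR=W RL=S RR=W
t=30: phase=(10,22,10,22) vs β=18 → FL=S FR=W RL=S RR=W
t=38: phase=(18,6,18,6) vs β=18 → FL=W FR=S RL=W RR=S


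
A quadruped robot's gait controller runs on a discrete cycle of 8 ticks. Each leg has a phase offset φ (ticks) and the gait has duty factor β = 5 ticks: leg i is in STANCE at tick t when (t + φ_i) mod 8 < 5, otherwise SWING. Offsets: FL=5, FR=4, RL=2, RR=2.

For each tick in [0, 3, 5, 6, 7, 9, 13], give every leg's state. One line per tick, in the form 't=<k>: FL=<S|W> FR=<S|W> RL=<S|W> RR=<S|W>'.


t=0: phase=(5,4,2,2) vs β=5 → FL=W FR=S RL=S RR=S
t=3: phase=(0,7,5,5) vs β=5 → FL=S FR=W RL=W RR=W
t=5: phase=(2,1,7,7) vs β=5 → FL=S FR=S RL=W RR=W
t=6: phase=(3,2,0,0) vs β=5 → FL=S FR=S RL=S RR=S
t=7: phase=(4,3,1,1) vs β=5 → FL=S FR=S RL=S RR=S
t=9: phase=(6,5,3,3) vs β=5 → FL=W FR=W RL=S RR=S
t=13: phase=(2,1,7,7) vs β=5 → FL=S FR=S RL=W RR=W

t=0: FL=W FR=S RL=S RR=S
t=3: FL=S FR=W RL=W RR=W
t=5: FL=S FR=S RL=W RR=W
t=6: FL=S FR=S RL=S RR=S
t=7: FL=S FR=S RL=S RR=S
t=9: FL=W FR=W RL=S RR=S
t=13: FL=S FR=S RL=W RR=W


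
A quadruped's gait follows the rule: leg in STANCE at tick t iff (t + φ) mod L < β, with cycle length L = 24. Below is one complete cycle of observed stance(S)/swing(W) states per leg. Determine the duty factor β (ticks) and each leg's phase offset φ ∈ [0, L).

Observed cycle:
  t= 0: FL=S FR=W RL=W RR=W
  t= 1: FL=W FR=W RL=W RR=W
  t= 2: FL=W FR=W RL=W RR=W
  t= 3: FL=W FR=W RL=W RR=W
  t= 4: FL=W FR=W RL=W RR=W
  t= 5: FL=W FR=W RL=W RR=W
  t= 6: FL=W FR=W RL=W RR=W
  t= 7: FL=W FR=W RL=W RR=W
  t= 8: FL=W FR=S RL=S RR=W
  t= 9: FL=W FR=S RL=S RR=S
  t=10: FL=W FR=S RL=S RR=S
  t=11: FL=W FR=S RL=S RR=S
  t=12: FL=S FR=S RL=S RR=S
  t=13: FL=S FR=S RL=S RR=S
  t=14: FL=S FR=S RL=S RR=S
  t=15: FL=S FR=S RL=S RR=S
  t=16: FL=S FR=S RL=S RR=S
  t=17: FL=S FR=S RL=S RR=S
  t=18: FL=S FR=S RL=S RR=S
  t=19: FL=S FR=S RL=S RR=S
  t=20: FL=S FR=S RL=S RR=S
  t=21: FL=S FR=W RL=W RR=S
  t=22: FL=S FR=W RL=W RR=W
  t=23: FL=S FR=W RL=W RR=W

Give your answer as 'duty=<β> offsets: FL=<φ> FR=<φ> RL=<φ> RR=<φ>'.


duty=13 offsets: FL=12 FR=16 RL=16 RR=15

duty β = stance ticks per leg = 13
FL: stance ticks = 13; W→S at t=12 → φ=12
FR: stance ticks = 13; W→S at t=8 → φ=16
RL: stance ticks = 13; W→S at t=8 → φ=16
RR: stance ticks = 13; W→S at t=9 → φ=15


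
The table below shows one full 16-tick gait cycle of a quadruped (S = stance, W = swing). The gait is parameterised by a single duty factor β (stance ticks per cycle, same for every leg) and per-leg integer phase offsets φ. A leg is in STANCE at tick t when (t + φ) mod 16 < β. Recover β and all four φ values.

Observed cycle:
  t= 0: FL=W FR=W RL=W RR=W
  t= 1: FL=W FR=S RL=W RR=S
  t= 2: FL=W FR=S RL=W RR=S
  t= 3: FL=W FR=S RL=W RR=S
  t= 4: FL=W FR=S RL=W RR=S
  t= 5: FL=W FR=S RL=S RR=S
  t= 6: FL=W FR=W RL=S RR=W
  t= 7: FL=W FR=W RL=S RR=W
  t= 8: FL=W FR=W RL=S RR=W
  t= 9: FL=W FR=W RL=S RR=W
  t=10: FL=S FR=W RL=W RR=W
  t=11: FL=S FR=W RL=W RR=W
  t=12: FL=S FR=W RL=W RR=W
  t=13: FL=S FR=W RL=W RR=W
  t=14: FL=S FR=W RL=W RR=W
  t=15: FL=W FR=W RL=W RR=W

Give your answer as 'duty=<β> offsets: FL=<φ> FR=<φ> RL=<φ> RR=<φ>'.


duty β = stance ticks per leg = 5
FL: stance ticks = 5; W→S at t=10 → φ=6
FR: stance ticks = 5; W→S at t=1 → φ=15
RL: stance ticks = 5; W→S at t=5 → φ=11
RR: stance ticks = 5; W→S at t=1 → φ=15

duty=5 offsets: FL=6 FR=15 RL=11 RR=15


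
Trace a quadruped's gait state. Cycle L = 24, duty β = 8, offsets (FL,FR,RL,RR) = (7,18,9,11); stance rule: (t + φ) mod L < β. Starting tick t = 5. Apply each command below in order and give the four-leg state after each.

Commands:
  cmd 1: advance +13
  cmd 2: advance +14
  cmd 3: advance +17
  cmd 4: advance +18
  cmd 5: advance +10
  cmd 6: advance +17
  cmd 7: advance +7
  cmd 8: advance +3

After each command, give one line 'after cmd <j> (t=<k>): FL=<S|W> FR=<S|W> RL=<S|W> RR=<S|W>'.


start t=5: FL=W FR=W RL=W RR=W
cmd 1: advance +13 → t=18, phase=(1,12,3,5) → FL=S FR=W RL=S RR=S
cmd 2: advance +14 → t=32, phase=(15,2,17,19) → FL=W FR=S RL=W RR=W
cmd 3: advance +17 → t=49, phase=(8,19,10,12) → FL=W FR=W RL=W RR=W
cmd 4: advance +18 → t=67, phase=(2,13,4,6) → FL=S FR=W RL=S RR=S
cmd 5: advance +10 → t=77, phase=(12,23,14,16) → FL=W FR=W RL=W RR=W
cmd 6: advance +17 → t=94, phase=(5,16,7,9) → FL=S FR=W RL=S RR=W
cmd 7: advance +7 → t=101, phase=(12,23,14,16) → FL=W FR=W RL=W RR=W
cmd 8: advance +3 → t=104, phase=(15,2,17,19) → FL=W FR=S RL=W RR=W

after cmd 1 (t=18): FL=S FR=W RL=S RR=S
after cmd 2 (t=32): FL=W FR=S RL=W RR=W
after cmd 3 (t=49): FL=W FR=W RL=W RR=W
after cmd 4 (t=67): FL=S FR=W RL=S RR=S
after cmd 5 (t=77): FL=W FR=W RL=W RR=W
after cmd 6 (t=94): FL=S FR=W RL=S RR=W
after cmd 7 (t=101): FL=W FR=W RL=W RR=W
after cmd 8 (t=104): FL=W FR=S RL=W RR=W


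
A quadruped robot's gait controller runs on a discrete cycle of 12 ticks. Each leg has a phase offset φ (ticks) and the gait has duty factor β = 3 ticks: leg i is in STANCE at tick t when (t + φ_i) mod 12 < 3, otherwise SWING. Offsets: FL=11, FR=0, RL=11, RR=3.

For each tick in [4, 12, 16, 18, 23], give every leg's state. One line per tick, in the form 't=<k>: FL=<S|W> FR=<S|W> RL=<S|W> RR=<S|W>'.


t=4: FL=W FR=W RL=W RR=W
t=12: FL=W FR=S RL=W RR=W
t=16: FL=W FR=W RL=W RR=W
t=18: FL=W FR=W RL=W RR=W
t=23: FL=W FR=W RL=W RR=S

t=4: phase=(3,4,3,7) vs β=3 → FL=W FR=W RL=W RR=W
t=12: phase=(11,0,11,3) vs β=3 → FL=W FR=S RL=W RR=W
t=16: phase=(3,4,3,7) vs β=3 → FL=W FR=W RL=W RR=W
t=18: phase=(5,6,5,9) vs β=3 → FL=W FR=W RL=W RR=W
t=23: phase=(10,11,10,2) vs β=3 → FL=W FR=W RL=W RR=S


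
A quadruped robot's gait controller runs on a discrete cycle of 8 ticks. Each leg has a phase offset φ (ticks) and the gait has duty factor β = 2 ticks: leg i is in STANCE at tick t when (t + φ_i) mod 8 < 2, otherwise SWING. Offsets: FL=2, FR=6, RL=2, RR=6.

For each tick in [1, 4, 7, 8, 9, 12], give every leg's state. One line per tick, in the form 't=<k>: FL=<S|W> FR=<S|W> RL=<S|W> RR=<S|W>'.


t=1: FL=W FR=W RL=W RR=W
t=4: FL=W FR=W RL=W RR=W
t=7: FL=S FR=W RL=S RR=W
t=8: FL=W FR=W RL=W RR=W
t=9: FL=W FR=W RL=W RR=W
t=12: FL=W FR=W RL=W RR=W

t=1: phase=(3,7,3,7) vs β=2 → FL=W FR=W RL=W RR=W
t=4: phase=(6,2,6,2) vs β=2 → FL=W FR=W RL=W RR=W
t=7: phase=(1,5,1,5) vs β=2 → FL=S FR=W RL=S RR=W
t=8: phase=(2,6,2,6) vs β=2 → FL=W FR=W RL=W RR=W
t=9: phase=(3,7,3,7) vs β=2 → FL=W FR=W RL=W RR=W
t=12: phase=(6,2,6,2) vs β=2 → FL=W FR=W RL=W RR=W


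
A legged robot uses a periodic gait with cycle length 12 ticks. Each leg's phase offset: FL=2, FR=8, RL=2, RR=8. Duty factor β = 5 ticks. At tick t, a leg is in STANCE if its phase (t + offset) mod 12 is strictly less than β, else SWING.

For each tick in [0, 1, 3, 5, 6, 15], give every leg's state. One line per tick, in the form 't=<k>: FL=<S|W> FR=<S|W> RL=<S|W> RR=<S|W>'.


t=0: phase=(2,8,2,8) vs β=5 → FL=S FR=W RL=S RR=W
t=1: phase=(3,9,3,9) vs β=5 → FL=S FR=W RL=S RR=W
t=3: phase=(5,11,5,11) vs β=5 → FL=W FR=W RL=W RR=W
t=5: phase=(7,1,7,1) vs β=5 → FL=W FR=S RL=W RR=S
t=6: phase=(8,2,8,2) vs β=5 → FL=W FR=S RL=W RR=S
t=15: phase=(5,11,5,11) vs β=5 → FL=W FR=W RL=W RR=W

t=0: FL=S FR=W RL=S RR=W
t=1: FL=S FR=W RL=S RR=W
t=3: FL=W FR=W RL=W RR=W
t=5: FL=W FR=S RL=W RR=S
t=6: FL=W FR=S RL=W RR=S
t=15: FL=W FR=W RL=W RR=W


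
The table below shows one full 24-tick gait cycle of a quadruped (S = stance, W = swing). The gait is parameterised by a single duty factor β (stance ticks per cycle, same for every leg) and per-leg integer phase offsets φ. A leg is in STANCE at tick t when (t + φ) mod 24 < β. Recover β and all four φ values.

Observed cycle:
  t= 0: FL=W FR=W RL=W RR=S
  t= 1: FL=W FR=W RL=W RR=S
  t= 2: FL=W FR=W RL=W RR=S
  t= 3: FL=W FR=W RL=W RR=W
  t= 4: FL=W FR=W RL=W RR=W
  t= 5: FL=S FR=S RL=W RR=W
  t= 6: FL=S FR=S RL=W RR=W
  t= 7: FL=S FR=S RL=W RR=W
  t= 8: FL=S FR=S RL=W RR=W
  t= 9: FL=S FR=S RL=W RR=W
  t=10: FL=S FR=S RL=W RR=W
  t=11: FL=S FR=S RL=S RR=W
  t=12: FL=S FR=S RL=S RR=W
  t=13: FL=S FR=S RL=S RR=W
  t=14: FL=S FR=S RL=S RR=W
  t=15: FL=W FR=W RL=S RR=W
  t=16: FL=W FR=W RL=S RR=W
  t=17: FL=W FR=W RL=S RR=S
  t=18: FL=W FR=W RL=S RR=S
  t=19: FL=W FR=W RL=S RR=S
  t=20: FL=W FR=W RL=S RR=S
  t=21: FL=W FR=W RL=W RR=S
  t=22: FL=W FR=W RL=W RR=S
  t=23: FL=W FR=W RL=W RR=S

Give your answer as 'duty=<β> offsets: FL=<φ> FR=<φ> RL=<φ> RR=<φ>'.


duty=10 offsets: FL=19 FR=19 RL=13 RR=7

duty β = stance ticks per leg = 10
FL: stance ticks = 10; W→S at t=5 → φ=19
FR: stance ticks = 10; W→S at t=5 → φ=19
RL: stance ticks = 10; W→S at t=11 → φ=13
RR: stance ticks = 10; W→S at t=17 → φ=7


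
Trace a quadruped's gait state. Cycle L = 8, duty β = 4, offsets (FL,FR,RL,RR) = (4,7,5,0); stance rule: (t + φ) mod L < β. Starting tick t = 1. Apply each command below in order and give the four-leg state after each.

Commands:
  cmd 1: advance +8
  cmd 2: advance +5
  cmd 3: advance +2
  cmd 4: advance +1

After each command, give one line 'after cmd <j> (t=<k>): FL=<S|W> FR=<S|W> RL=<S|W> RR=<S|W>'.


after cmd 1 (t=9): FL=W FR=S RL=W RR=S
after cmd 2 (t=14): FL=S FR=W RL=S RR=W
after cmd 3 (t=16): FL=W FR=W RL=W RR=S
after cmd 4 (t=17): FL=W FR=S RL=W RR=S

start t=1: FL=W FR=S RL=W RR=S
cmd 1: advance +8 → t=9, phase=(5,0,6,1) → FL=W FR=S RL=W RR=S
cmd 2: advance +5 → t=14, phase=(2,5,3,6) → FL=S FR=W RL=S RR=W
cmd 3: advance +2 → t=16, phase=(4,7,5,0) → FL=W FR=W RL=W RR=S
cmd 4: advance +1 → t=17, phase=(5,0,6,1) → FL=W FR=S RL=W RR=S


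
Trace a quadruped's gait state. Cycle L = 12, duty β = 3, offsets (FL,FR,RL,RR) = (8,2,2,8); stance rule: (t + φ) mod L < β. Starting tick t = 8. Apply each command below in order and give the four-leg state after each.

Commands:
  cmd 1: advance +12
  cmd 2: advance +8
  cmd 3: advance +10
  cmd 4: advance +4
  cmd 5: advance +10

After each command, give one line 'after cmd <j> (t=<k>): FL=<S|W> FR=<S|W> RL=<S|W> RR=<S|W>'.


start t=8: FL=W FR=W RL=W RR=W
cmd 1: advance +12 → t=20, phase=(4,10,10,4) → FL=W FR=W RL=W RR=W
cmd 2: advance +8 → t=28, phase=(0,6,6,0) → FL=S FR=W RL=W RR=S
cmd 3: advance +10 → t=38, phase=(10,4,4,10) → FL=W FR=W RL=W RR=W
cmd 4: advance +4 → t=42, phase=(2,8,8,2) → FL=S FR=W RL=W RR=S
cmd 5: advance +10 → t=52, phase=(0,6,6,0) → FL=S FR=W RL=W RR=S

after cmd 1 (t=20): FL=W FR=W RL=W RR=W
after cmd 2 (t=28): FL=S FR=W RL=W RR=S
after cmd 3 (t=38): FL=W FR=W RL=W RR=W
after cmd 4 (t=42): FL=S FR=W RL=W RR=S
after cmd 5 (t=52): FL=S FR=W RL=W RR=S


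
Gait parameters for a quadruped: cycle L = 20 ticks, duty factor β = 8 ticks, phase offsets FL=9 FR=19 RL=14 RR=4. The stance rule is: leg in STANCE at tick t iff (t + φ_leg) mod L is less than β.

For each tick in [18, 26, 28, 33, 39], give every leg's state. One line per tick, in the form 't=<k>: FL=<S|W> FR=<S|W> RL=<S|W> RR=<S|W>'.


t=18: phase=(7,17,12,2) vs β=8 → FL=S FR=W RL=W RR=S
t=26: phase=(15,5,0,10) vs β=8 → FL=W FR=S RL=S RR=W
t=28: phase=(17,7,2,12) vs β=8 → FL=W FR=S RL=S RR=W
t=33: phase=(2,12,7,17) vs β=8 → FL=S FR=W RL=S RR=W
t=39: phase=(8,18,13,3) vs β=8 → FL=W FR=W RL=W RR=S

t=18: FL=S FR=W RL=W RR=S
t=26: FL=W FR=S RL=S RR=W
t=28: FL=W FR=S RL=S RR=W
t=33: FL=S FR=W RL=S RR=W
t=39: FL=W FR=W RL=W RR=S


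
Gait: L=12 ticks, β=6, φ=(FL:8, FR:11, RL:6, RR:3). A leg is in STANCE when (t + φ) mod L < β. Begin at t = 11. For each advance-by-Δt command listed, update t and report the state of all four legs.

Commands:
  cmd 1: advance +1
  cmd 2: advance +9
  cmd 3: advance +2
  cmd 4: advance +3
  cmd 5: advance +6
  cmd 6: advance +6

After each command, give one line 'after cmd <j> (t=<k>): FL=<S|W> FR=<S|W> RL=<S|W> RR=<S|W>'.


after cmd 1 (t=12): FL=W FR=W RL=W RR=S
after cmd 2 (t=21): FL=S FR=W RL=S RR=S
after cmd 3 (t=23): FL=W FR=W RL=S RR=S
after cmd 4 (t=26): FL=W FR=S RL=W RR=S
after cmd 5 (t=32): FL=S FR=W RL=S RR=W
after cmd 6 (t=38): FL=W FR=S RL=W RR=S

start t=11: FL=W FR=W RL=S RR=S
cmd 1: advance +1 → t=12, phase=(8,11,6,3) → FL=W FR=W RL=W RR=S
cmd 2: advance +9 → t=21, phase=(5,8,3,0) → FL=S FR=W RL=S RR=S
cmd 3: advance +2 → t=23, phase=(7,10,5,2) → FL=W FR=W RL=S RR=S
cmd 4: advance +3 → t=26, phase=(10,1,8,5) → FL=W FR=S RL=W RR=S
cmd 5: advance +6 → t=32, phase=(4,7,2,11) → FL=S FR=W RL=S RR=W
cmd 6: advance +6 → t=38, phase=(10,1,8,5) → FL=W FR=S RL=W RR=S


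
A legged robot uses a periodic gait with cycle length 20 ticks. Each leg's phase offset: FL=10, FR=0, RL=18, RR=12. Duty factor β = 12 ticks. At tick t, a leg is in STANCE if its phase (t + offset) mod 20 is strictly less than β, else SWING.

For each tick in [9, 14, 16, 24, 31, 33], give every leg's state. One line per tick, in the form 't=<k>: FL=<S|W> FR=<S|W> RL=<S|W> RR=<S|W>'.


t=9: phase=(19,9,7,1) vs β=12 → FL=W FR=S RL=S RR=S
t=14: phase=(4,14,12,6) vs β=12 → FL=S FR=W RL=W RR=S
t=16: phase=(6,16,14,8) vs β=12 → FL=S FR=W RL=W RR=S
t=24: phase=(14,4,2,16) vs β=12 → FL=W FR=S RL=S RR=W
t=31: phase=(1,11,9,3) vs β=12 → FL=S FR=S RL=S RR=S
t=33: phase=(3,13,11,5) vs β=12 → FL=S FR=W RL=S RR=S

t=9: FL=W FR=S RL=S RR=S
t=14: FL=S FR=W RL=W RR=S
t=16: FL=S FR=W RL=W RR=S
t=24: FL=W FR=S RL=S RR=W
t=31: FL=S FR=S RL=S RR=S
t=33: FL=S FR=W RL=S RR=S


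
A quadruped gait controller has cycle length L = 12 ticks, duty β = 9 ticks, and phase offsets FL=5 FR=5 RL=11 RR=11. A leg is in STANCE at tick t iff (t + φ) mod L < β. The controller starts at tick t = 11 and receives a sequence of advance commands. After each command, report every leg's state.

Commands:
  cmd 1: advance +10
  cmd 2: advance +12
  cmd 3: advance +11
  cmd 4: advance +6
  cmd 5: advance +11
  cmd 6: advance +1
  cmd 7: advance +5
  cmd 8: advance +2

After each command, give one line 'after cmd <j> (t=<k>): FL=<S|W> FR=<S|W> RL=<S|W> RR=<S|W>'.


after cmd 1 (t=21): FL=S FR=S RL=S RR=S
after cmd 2 (t=33): FL=S FR=S RL=S RR=S
after cmd 3 (t=44): FL=S FR=S RL=S RR=S
after cmd 4 (t=50): FL=S FR=S RL=S RR=S
after cmd 5 (t=61): FL=S FR=S RL=S RR=S
after cmd 6 (t=62): FL=S FR=S RL=S RR=S
after cmd 7 (t=67): FL=S FR=S RL=S RR=S
after cmd 8 (t=69): FL=S FR=S RL=S RR=S

start t=11: FL=S FR=S RL=W RR=W
cmd 1: advance +10 → t=21, phase=(2,2,8,8) → FL=S FR=S RL=S RR=S
cmd 2: advance +12 → t=33, phase=(2,2,8,8) → FL=S FR=S RL=S RR=S
cmd 3: advance +11 → t=44, phase=(1,1,7,7) → FL=S FR=S RL=S RR=S
cmd 4: advance +6 → t=50, phase=(7,7,1,1) → FL=S FR=S RL=S RR=S
cmd 5: advance +11 → t=61, phase=(6,6,0,0) → FL=S FR=S RL=S RR=S
cmd 6: advance +1 → t=62, phase=(7,7,1,1) → FL=S FR=S RL=S RR=S
cmd 7: advance +5 → t=67, phase=(0,0,6,6) → FL=S FR=S RL=S RR=S
cmd 8: advance +2 → t=69, phase=(2,2,8,8) → FL=S FR=S RL=S RR=S


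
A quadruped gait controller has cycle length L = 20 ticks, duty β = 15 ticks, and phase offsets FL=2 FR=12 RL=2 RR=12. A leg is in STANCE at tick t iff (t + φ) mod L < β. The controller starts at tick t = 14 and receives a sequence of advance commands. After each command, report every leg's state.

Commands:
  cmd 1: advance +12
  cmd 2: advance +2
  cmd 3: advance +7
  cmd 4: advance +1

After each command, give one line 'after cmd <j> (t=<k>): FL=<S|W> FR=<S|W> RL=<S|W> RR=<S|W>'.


after cmd 1 (t=26): FL=S FR=W RL=S RR=W
after cmd 2 (t=28): FL=S FR=S RL=S RR=S
after cmd 3 (t=35): FL=W FR=S RL=W RR=S
after cmd 4 (t=36): FL=W FR=S RL=W RR=S

start t=14: FL=W FR=S RL=W RR=S
cmd 1: advance +12 → t=26, phase=(8,18,8,18) → FL=S FR=W RL=S RR=W
cmd 2: advance +2 → t=28, phase=(10,0,10,0) → FL=S FR=S RL=S RR=S
cmd 3: advance +7 → t=35, phase=(17,7,17,7) → FL=W FR=S RL=W RR=S
cmd 4: advance +1 → t=36, phase=(18,8,18,8) → FL=W FR=S RL=W RR=S


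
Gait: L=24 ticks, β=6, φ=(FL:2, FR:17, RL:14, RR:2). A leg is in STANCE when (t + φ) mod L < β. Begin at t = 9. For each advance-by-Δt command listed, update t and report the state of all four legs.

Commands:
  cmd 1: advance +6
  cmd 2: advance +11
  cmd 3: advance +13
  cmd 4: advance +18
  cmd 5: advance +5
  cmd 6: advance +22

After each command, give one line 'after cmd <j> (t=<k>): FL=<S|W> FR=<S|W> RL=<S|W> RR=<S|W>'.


start t=9: FL=W FR=S RL=W RR=W
cmd 1: advance +6 → t=15, phase=(17,8,5,17) → FL=W FR=W RL=S RR=W
cmd 2: advance +11 → t=26, phase=(4,19,16,4) → FL=S FR=W RL=W RR=S
cmd 3: advance +13 → t=39, phase=(17,8,5,17) → FL=W FR=W RL=S RR=W
cmd 4: advance +18 → t=57, phase=(11,2,23,11) → FL=W FR=S RL=W RR=W
cmd 5: advance +5 → t=62, phase=(16,7,4,16) → FL=W FR=W RL=S RR=W
cmd 6: advance +22 → t=84, phase=(14,5,2,14) → FL=W FR=S RL=S RR=W

after cmd 1 (t=15): FL=W FR=W RL=S RR=W
after cmd 2 (t=26): FL=S FR=W RL=W RR=S
after cmd 3 (t=39): FL=W FR=W RL=S RR=W
after cmd 4 (t=57): FL=W FR=S RL=W RR=W
after cmd 5 (t=62): FL=W FR=W RL=S RR=W
after cmd 6 (t=84): FL=W FR=S RL=S RR=W


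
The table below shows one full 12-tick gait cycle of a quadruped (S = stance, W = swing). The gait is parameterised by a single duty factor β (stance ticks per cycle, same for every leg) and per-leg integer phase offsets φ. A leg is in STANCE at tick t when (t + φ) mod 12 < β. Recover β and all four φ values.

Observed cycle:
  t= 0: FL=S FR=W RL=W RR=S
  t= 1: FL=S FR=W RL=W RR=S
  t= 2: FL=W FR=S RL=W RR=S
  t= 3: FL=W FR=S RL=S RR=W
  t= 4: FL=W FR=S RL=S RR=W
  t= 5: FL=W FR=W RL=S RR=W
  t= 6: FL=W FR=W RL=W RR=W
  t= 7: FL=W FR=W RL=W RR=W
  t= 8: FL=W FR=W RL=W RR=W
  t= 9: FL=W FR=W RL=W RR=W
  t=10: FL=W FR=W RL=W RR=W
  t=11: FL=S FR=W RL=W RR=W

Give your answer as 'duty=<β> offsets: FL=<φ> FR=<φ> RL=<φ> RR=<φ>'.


duty=3 offsets: FL=1 FR=10 RL=9 RR=0

duty β = stance ticks per leg = 3
FL: stance ticks = 3; W→S at t=11 → φ=1
FR: stance ticks = 3; W→S at t=2 → φ=10
RL: stance ticks = 3; W→S at t=3 → φ=9
RR: stance ticks = 3; W→S at t=0 → φ=0


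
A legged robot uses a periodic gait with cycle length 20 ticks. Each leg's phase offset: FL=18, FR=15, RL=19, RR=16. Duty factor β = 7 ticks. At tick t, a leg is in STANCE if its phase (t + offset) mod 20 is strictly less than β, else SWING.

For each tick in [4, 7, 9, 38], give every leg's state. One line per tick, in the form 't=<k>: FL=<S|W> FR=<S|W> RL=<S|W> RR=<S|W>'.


t=4: FL=S FR=W RL=S RR=S
t=7: FL=S FR=S RL=S RR=S
t=9: FL=W FR=S RL=W RR=S
t=38: FL=W FR=W RL=W RR=W

t=4: phase=(2,19,3,0) vs β=7 → FL=S FR=W RL=S RR=S
t=7: phase=(5,2,6,3) vs β=7 → FL=S FR=S RL=S RR=S
t=9: phase=(7,4,8,5) vs β=7 → FL=W FR=S RL=W RR=S
t=38: phase=(16,13,17,14) vs β=7 → FL=W FR=W RL=W RR=W


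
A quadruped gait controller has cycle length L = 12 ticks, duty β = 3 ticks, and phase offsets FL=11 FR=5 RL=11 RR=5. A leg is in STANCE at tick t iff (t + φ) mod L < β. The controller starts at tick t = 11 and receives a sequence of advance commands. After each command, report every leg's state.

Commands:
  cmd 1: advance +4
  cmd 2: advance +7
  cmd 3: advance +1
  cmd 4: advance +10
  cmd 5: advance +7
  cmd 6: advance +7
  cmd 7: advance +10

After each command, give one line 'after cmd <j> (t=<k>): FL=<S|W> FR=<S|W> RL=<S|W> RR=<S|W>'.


after cmd 1 (t=15): FL=S FR=W RL=S RR=W
after cmd 2 (t=22): FL=W FR=W RL=W RR=W
after cmd 3 (t=23): FL=W FR=W RL=W RR=W
after cmd 4 (t=33): FL=W FR=S RL=W RR=S
after cmd 5 (t=40): FL=W FR=W RL=W RR=W
after cmd 6 (t=47): FL=W FR=W RL=W RR=W
after cmd 7 (t=57): FL=W FR=S RL=W RR=S

start t=11: FL=W FR=W RL=W RR=W
cmd 1: advance +4 → t=15, phase=(2,8,2,8) → FL=S FR=W RL=S RR=W
cmd 2: advance +7 → t=22, phase=(9,3,9,3) → FL=W FR=W RL=W RR=W
cmd 3: advance +1 → t=23, phase=(10,4,10,4) → FL=W FR=W RL=W RR=W
cmd 4: advance +10 → t=33, phase=(8,2,8,2) → FL=W FR=S RL=W RR=S
cmd 5: advance +7 → t=40, phase=(3,9,3,9) → FL=W FR=W RL=W RR=W
cmd 6: advance +7 → t=47, phase=(10,4,10,4) → FL=W FR=W RL=W RR=W
cmd 7: advance +10 → t=57, phase=(8,2,8,2) → FL=W FR=S RL=W RR=S


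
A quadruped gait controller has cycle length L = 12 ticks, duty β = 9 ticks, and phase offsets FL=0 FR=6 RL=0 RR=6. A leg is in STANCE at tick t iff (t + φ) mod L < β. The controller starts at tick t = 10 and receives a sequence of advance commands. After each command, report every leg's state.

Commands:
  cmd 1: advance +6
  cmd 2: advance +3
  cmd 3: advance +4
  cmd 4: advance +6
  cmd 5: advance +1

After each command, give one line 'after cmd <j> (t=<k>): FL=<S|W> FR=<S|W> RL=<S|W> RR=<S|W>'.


start t=10: FL=W FR=S RL=W RR=S
cmd 1: advance +6 → t=16, phase=(4,10,4,10) → FL=S FR=W RL=S RR=W
cmd 2: advance +3 → t=19, phase=(7,1,7,1) → FL=S FR=S RL=S RR=S
cmd 3: advance +4 → t=23, phase=(11,5,11,5) → FL=W FR=S RL=W RR=S
cmd 4: advance +6 → t=29, phase=(5,11,5,11) → FL=S FR=W RL=S RR=W
cmd 5: advance +1 → t=30, phase=(6,0,6,0) → FL=S FR=S RL=S RR=S

after cmd 1 (t=16): FL=S FR=W RL=S RR=W
after cmd 2 (t=19): FL=S FR=S RL=S RR=S
after cmd 3 (t=23): FL=W FR=S RL=W RR=S
after cmd 4 (t=29): FL=S FR=W RL=S RR=W
after cmd 5 (t=30): FL=S FR=S RL=S RR=S


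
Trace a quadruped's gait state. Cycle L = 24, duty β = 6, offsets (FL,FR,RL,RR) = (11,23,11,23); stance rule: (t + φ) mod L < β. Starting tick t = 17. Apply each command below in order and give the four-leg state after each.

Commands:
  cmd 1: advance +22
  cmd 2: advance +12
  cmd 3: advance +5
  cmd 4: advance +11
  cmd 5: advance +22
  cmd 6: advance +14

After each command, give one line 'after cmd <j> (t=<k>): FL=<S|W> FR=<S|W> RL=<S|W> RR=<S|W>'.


after cmd 1 (t=39): FL=S FR=W RL=S RR=W
after cmd 2 (t=51): FL=W FR=S RL=W RR=S
after cmd 3 (t=56): FL=W FR=W RL=W RR=W
after cmd 4 (t=67): FL=W FR=W RL=W RR=W
after cmd 5 (t=89): FL=S FR=W RL=S RR=W
after cmd 6 (t=103): FL=W FR=W RL=W RR=W

start t=17: FL=S FR=W RL=S RR=W
cmd 1: advance +22 → t=39, phase=(2,14,2,14) → FL=S FR=W RL=S RR=W
cmd 2: advance +12 → t=51, phase=(14,2,14,2) → FL=W FR=S RL=W RR=S
cmd 3: advance +5 → t=56, phase=(19,7,19,7) → FL=W FR=W RL=W RR=W
cmd 4: advance +11 → t=67, phase=(6,18,6,18) → FL=W FR=W RL=W RR=W
cmd 5: advance +22 → t=89, phase=(4,16,4,16) → FL=S FR=W RL=S RR=W
cmd 6: advance +14 → t=103, phase=(18,6,18,6) → FL=W FR=W RL=W RR=W
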